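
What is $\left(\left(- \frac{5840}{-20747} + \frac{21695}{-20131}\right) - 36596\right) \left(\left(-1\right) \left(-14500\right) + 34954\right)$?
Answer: $- \frac{755901396841010238}{417657857} \approx -1.8099 \cdot 10^{9}$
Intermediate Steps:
$\left(\left(- \frac{5840}{-20747} + \frac{21695}{-20131}\right) - 36596\right) \left(\left(-1\right) \left(-14500\right) + 34954\right) = \left(\left(\left(-5840\right) \left(- \frac{1}{20747}\right) + 21695 \left(- \frac{1}{20131}\right)\right) - 36596\right) \left(14500 + 34954\right) = \left(\left(\frac{5840}{20747} - \frac{21695}{20131}\right) - 36596\right) 49454 = \left(- \frac{332541125}{417657857} - 36596\right) 49454 = \left(- \frac{15284939475897}{417657857}\right) 49454 = - \frac{755901396841010238}{417657857}$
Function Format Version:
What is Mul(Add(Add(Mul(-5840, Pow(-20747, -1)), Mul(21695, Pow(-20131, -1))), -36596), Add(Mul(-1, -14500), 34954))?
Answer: Rational(-755901396841010238, 417657857) ≈ -1.8099e+9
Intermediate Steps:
Mul(Add(Add(Mul(-5840, Pow(-20747, -1)), Mul(21695, Pow(-20131, -1))), -36596), Add(Mul(-1, -14500), 34954)) = Mul(Add(Add(Mul(-5840, Rational(-1, 20747)), Mul(21695, Rational(-1, 20131))), -36596), Add(14500, 34954)) = Mul(Add(Add(Rational(5840, 20747), Rational(-21695, 20131)), -36596), 49454) = Mul(Add(Rational(-332541125, 417657857), -36596), 49454) = Mul(Rational(-15284939475897, 417657857), 49454) = Rational(-755901396841010238, 417657857)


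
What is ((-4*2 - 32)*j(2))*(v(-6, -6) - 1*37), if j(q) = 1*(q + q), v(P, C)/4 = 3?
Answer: 4000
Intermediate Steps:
v(P, C) = 12 (v(P, C) = 4*3 = 12)
j(q) = 2*q (j(q) = 1*(2*q) = 2*q)
((-4*2 - 32)*j(2))*(v(-6, -6) - 1*37) = ((-4*2 - 32)*(2*2))*(12 - 1*37) = ((-8 - 32)*4)*(12 - 37) = -40*4*(-25) = -160*(-25) = 4000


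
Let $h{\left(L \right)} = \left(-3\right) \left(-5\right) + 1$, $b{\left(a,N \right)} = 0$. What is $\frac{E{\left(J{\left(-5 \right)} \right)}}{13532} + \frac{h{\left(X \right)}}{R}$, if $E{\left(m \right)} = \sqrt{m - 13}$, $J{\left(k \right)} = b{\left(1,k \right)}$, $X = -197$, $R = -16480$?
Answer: $- \frac{1}{1030} + \frac{i \sqrt{13}}{13532} \approx -0.00097087 + 0.00026645 i$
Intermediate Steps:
$J{\left(k \right)} = 0$
$E{\left(m \right)} = \sqrt{-13 + m}$
$h{\left(L \right)} = 16$ ($h{\left(L \right)} = 15 + 1 = 16$)
$\frac{E{\left(J{\left(-5 \right)} \right)}}{13532} + \frac{h{\left(X \right)}}{R} = \frac{\sqrt{-13 + 0}}{13532} + \frac{16}{-16480} = \sqrt{-13} \cdot \frac{1}{13532} + 16 \left(- \frac{1}{16480}\right) = i \sqrt{13} \cdot \frac{1}{13532} - \frac{1}{1030} = \frac{i \sqrt{13}}{13532} - \frac{1}{1030} = - \frac{1}{1030} + \frac{i \sqrt{13}}{13532}$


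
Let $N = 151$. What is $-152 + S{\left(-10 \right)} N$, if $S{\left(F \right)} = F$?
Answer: $-1662$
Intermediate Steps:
$-152 + S{\left(-10 \right)} N = -152 - 1510 = -1662$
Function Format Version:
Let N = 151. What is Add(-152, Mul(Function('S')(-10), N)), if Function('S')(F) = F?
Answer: -1662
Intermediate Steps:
Add(-152, Mul(Function('S')(-10), N)) = Add(-152, Mul(-10, 151)) = Add(-152, -1510) = -1662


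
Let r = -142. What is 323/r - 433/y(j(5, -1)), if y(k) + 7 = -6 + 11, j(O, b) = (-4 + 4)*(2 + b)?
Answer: 15210/71 ≈ 214.23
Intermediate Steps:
j(O, b) = 0 (j(O, b) = 0*(2 + b) = 0)
y(k) = -2 (y(k) = -7 + (-6 + 11) = -7 + 5 = -2)
323/r - 433/y(j(5, -1)) = 323/(-142) - 433/(-2) = 323*(-1/142) - 433*(-½) = -323/142 + 433/2 = 15210/71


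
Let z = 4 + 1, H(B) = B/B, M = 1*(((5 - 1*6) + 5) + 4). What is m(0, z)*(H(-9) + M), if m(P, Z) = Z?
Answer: 45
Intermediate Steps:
M = 8 (M = 1*(((5 - 6) + 5) + 4) = 1*((-1 + 5) + 4) = 1*(4 + 4) = 1*8 = 8)
H(B) = 1
z = 5
m(0, z)*(H(-9) + M) = 5*(1 + 8) = 5*9 = 45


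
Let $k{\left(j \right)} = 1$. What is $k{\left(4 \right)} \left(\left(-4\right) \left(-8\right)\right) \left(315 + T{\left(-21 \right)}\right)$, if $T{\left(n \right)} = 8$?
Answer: $10336$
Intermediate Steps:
$k{\left(4 \right)} \left(\left(-4\right) \left(-8\right)\right) \left(315 + T{\left(-21 \right)}\right) = 1 \left(\left(-4\right) \left(-8\right)\right) \left(315 + 8\right) = 1 \cdot 32 \cdot 323 = 32 \cdot 323 = 10336$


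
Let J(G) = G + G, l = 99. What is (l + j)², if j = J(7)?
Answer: 12769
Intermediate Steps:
J(G) = 2*G
j = 14 (j = 2*7 = 14)
(l + j)² = (99 + 14)² = 113² = 12769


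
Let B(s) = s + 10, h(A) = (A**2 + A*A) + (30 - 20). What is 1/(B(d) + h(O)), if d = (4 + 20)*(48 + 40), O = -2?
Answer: 1/2140 ≈ 0.00046729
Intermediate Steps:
h(A) = 10 + 2*A**2 (h(A) = (A**2 + A**2) + 10 = 2*A**2 + 10 = 10 + 2*A**2)
d = 2112 (d = 24*88 = 2112)
B(s) = 10 + s
1/(B(d) + h(O)) = 1/((10 + 2112) + (10 + 2*(-2)**2)) = 1/(2122 + (10 + 2*4)) = 1/(2122 + (10 + 8)) = 1/(2122 + 18) = 1/2140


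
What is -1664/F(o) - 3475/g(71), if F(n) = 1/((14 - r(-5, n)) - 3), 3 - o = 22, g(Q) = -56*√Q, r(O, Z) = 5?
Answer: -9984 + 3475*√71/3976 ≈ -9976.6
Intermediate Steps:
o = -19 (o = 3 - 1*22 = 3 - 22 = -19)
F(n) = ⅙ (F(n) = 1/((14 - 1*5) - 3) = 1/((14 - 5) - 3) = 1/(9 - 3) = 1/6 = ⅙)
-1664/F(o) - 3475/g(71) = -1664/⅙ - 3475*(-√71/3976) = -1664*6 - (-3475)*√71/3976 = -9984 + 3475*√71/3976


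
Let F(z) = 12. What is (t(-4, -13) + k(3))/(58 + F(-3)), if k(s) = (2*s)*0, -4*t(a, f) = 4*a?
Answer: 2/35 ≈ 0.057143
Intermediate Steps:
t(a, f) = -a
k(s) = 0
(t(-4, -13) + k(3))/(58 + F(-3)) = (-1*(-4) + 0)/(58 + 12) = (4 + 0)/70 = 4*(1/70) = 2/35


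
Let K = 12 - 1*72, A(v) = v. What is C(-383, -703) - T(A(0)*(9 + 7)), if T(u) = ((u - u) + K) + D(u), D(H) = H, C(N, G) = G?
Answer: -643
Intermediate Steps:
K = -60 (K = 12 - 72 = -60)
T(u) = -60 + u (T(u) = ((u - u) - 60) + u = (0 - 60) + u = -60 + u)
C(-383, -703) - T(A(0)*(9 + 7)) = -703 - (-60 + 0*(9 + 7)) = -703 - (-60 + 0*16) = -703 - (-60 + 0) = -703 - 1*(-60) = -703 + 60 = -643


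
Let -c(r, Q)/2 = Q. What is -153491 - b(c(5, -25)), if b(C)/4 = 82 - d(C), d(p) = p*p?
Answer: -143819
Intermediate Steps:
d(p) = p²
c(r, Q) = -2*Q
b(C) = 328 - 4*C² (b(C) = 4*(82 - C²) = 328 - 4*C²)
-153491 - b(c(5, -25)) = -153491 - (328 - 4*(-2*(-25))²) = -153491 - (328 - 4*50²) = -153491 - (328 - 4*2500) = -153491 - (328 - 10000) = -153491 - 1*(-9672) = -153491 + 9672 = -143819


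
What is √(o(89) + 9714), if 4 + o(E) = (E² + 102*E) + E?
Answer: √26798 ≈ 163.70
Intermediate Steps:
o(E) = -4 + E² + 103*E (o(E) = -4 + ((E² + 102*E) + E) = -4 + (E² + 103*E) = -4 + E² + 103*E)
√(o(89) + 9714) = √((-4 + 89² + 103*89) + 9714) = √((-4 + 7921 + 9167) + 9714) = √(17084 + 9714) = √26798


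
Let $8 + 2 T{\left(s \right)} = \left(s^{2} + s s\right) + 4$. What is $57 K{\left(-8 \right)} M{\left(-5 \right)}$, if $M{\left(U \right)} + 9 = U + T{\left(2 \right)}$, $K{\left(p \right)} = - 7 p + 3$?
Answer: $-40356$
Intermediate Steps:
$K{\left(p \right)} = 3 - 7 p$
$T{\left(s \right)} = -2 + s^{2}$ ($T{\left(s \right)} = -4 + \frac{\left(s^{2} + s s\right) + 4}{2} = -4 + \frac{\left(s^{2} + s^{2}\right) + 4}{2} = -4 + \frac{2 s^{2} + 4}{2} = -4 + \frac{4 + 2 s^{2}}{2} = -4 + \left(2 + s^{2}\right) = -2 + s^{2}$)
$M{\left(U \right)} = -7 + U$ ($M{\left(U \right)} = -9 - \left(2 - 4 - U\right) = -9 + \left(U + \left(-2 + 4\right)\right) = -9 + \left(U + 2\right) = -9 + \left(2 + U\right) = -7 + U$)
$57 K{\left(-8 \right)} M{\left(-5 \right)} = 57 \left(3 - -56\right) \left(-7 - 5\right) = 57 \left(3 + 56\right) \left(-12\right) = 57 \cdot 59 \left(-12\right) = 3363 \left(-12\right) = -40356$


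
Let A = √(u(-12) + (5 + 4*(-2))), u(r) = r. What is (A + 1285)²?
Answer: (1285 + I*√15)² ≈ 1.6512e+6 + 9954.0*I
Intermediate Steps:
A = I*√15 (A = √(-12 + (5 + 4*(-2))) = √(-12 + (5 - 8)) = √(-12 - 3) = √(-15) = I*√15 ≈ 3.873*I)
(A + 1285)² = (I*√15 + 1285)² = (1285 + I*√15)²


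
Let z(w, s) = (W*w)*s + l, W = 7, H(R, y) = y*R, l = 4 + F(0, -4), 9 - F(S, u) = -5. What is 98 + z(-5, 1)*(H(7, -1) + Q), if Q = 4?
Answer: 149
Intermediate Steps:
F(S, u) = 14 (F(S, u) = 9 - 1*(-5) = 9 + 5 = 14)
l = 18 (l = 4 + 14 = 18)
H(R, y) = R*y
z(w, s) = 18 + 7*s*w (z(w, s) = (7*w)*s + 18 = 7*s*w + 18 = 18 + 7*s*w)
98 + z(-5, 1)*(H(7, -1) + Q) = 98 + (18 + 7*1*(-5))*(7*(-1) + 4) = 98 + (18 - 35)*(-7 + 4) = 98 - 17*(-3) = 98 + 51 = 149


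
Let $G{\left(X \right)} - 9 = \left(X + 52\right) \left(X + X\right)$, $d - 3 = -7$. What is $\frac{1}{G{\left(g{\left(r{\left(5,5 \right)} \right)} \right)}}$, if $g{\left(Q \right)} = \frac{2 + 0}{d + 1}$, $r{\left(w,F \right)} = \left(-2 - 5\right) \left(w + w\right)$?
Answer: $- \frac{9}{535} \approx -0.016822$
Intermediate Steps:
$d = -4$ ($d = 3 - 7 = -4$)
$r{\left(w,F \right)} = - 14 w$ ($r{\left(w,F \right)} = - 7 \cdot 2 w = - 14 w$)
$g{\left(Q \right)} = - \frac{2}{3}$ ($g{\left(Q \right)} = \frac{2 + 0}{-4 + 1} = \frac{2}{-3} = 2 \left(- \frac{1}{3}\right) = - \frac{2}{3}$)
$G{\left(X \right)} = 9 + 2 X \left(52 + X\right)$ ($G{\left(X \right)} = 9 + \left(X + 52\right) \left(X + X\right) = 9 + \left(52 + X\right) 2 X = 9 + 2 X \left(52 + X\right)$)
$\frac{1}{G{\left(g{\left(r{\left(5,5 \right)} \right)} \right)}} = \frac{1}{9 + 2 \left(- \frac{2}{3}\right)^{2} + 104 \left(- \frac{2}{3}\right)} = \frac{1}{9 + 2 \cdot \frac{4}{9} - \frac{208}{3}} = \frac{1}{9 + \frac{8}{9} - \frac{208}{3}} = \frac{1}{- \frac{535}{9}} = - \frac{9}{535}$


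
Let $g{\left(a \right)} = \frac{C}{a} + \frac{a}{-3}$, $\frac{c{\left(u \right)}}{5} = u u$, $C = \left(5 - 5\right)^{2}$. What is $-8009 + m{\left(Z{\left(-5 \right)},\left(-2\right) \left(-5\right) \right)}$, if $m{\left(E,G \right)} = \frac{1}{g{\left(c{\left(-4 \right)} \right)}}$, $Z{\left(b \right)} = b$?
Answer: $- \frac{640723}{80} \approx -8009.0$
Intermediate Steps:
$C = 0$ ($C = 0^{2} = 0$)
$c{\left(u \right)} = 5 u^{2}$ ($c{\left(u \right)} = 5 u u = 5 u^{2}$)
$g{\left(a \right)} = - \frac{a}{3}$ ($g{\left(a \right)} = \frac{0}{a} + \frac{a}{-3} = 0 + a \left(- \frac{1}{3}\right) = 0 - \frac{a}{3} = - \frac{a}{3}$)
$m{\left(E,G \right)} = - \frac{3}{80}$ ($m{\left(E,G \right)} = \frac{1}{\left(- \frac{1}{3}\right) 5 \left(-4\right)^{2}} = \frac{1}{\left(- \frac{1}{3}\right) 5 \cdot 16} = \frac{1}{\left(- \frac{1}{3}\right) 80} = \frac{1}{- \frac{80}{3}} = - \frac{3}{80}$)
$-8009 + m{\left(Z{\left(-5 \right)},\left(-2\right) \left(-5\right) \right)} = -8009 - \frac{3}{80} = - \frac{640723}{80}$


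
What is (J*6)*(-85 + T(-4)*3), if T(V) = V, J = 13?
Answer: -7566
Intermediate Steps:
(J*6)*(-85 + T(-4)*3) = (13*6)*(-85 - 4*3) = 78*(-85 - 12) = 78*(-97) = -7566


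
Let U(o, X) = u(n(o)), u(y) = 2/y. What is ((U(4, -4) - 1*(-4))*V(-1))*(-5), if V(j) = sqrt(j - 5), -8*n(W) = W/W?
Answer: 60*I*sqrt(6) ≈ 146.97*I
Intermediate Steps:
n(W) = -1/8 (n(W) = -W/(8*W) = -1/8*1 = -1/8)
U(o, X) = -16 (U(o, X) = 2/(-1/8) = 2*(-8) = -16)
V(j) = sqrt(-5 + j)
((U(4, -4) - 1*(-4))*V(-1))*(-5) = ((-16 - 1*(-4))*sqrt(-5 - 1))*(-5) = ((-16 + 4)*sqrt(-6))*(-5) = -12*I*sqrt(6)*(-5) = 60*I*sqrt(6)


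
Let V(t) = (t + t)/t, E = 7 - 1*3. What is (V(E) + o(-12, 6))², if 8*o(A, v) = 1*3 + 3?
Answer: 121/16 ≈ 7.5625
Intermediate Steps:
o(A, v) = ¾ (o(A, v) = (1*3 + 3)/8 = (3 + 3)/8 = (⅛)*6 = ¾)
E = 4 (E = 7 - 3 = 4)
V(t) = 2 (V(t) = (2*t)/t = 2)
(V(E) + o(-12, 6))² = (2 + ¾)² = (11/4)² = 121/16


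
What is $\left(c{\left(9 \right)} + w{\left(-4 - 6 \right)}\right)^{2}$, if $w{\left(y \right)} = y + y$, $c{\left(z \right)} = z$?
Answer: $121$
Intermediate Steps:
$w{\left(y \right)} = 2 y$
$\left(c{\left(9 \right)} + w{\left(-4 - 6 \right)}\right)^{2} = \left(9 + 2 \left(-4 - 6\right)\right)^{2} = \left(9 + 2 \left(-10\right)\right)^{2} = \left(9 - 20\right)^{2} = \left(-11\right)^{2} = 121$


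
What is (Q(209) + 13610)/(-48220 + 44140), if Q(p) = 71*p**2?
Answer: -183233/240 ≈ -763.47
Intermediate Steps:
(Q(209) + 13610)/(-48220 + 44140) = (71*209**2 + 13610)/(-48220 + 44140) = (71*43681 + 13610)/(-4080) = (3101351 + 13610)*(-1/4080) = 3114961*(-1/4080) = -183233/240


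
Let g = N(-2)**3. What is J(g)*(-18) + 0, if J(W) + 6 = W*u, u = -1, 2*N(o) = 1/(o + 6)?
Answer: 27657/256 ≈ 108.04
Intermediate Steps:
N(o) = 1/(2*(6 + o)) (N(o) = 1/(2*(o + 6)) = 1/(2*(6 + o)))
g = 1/512 (g = (1/(2*(6 - 2)))**3 = ((1/2)/4)**3 = ((1/2)*(1/4))**3 = (1/8)**3 = 1/512 ≈ 0.0019531)
J(W) = -6 - W (J(W) = -6 + W*(-1) = -6 - W)
J(g)*(-18) + 0 = (-6 - 1*1/512)*(-18) + 0 = (-6 - 1/512)*(-18) + 0 = -3073/512*(-18) + 0 = 27657/256 + 0 = 27657/256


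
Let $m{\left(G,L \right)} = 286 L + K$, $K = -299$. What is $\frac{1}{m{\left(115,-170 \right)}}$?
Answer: $- \frac{1}{48919} \approx -2.0442 \cdot 10^{-5}$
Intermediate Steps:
$m{\left(G,L \right)} = -299 + 286 L$ ($m{\left(G,L \right)} = 286 L - 299 = -299 + 286 L$)
$\frac{1}{m{\left(115,-170 \right)}} = \frac{1}{-299 + 286 \left(-170\right)} = \frac{1}{-299 - 48620} = \frac{1}{-48919} = - \frac{1}{48919}$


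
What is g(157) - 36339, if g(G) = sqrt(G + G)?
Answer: -36339 + sqrt(314) ≈ -36321.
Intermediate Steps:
g(G) = sqrt(2)*sqrt(G) (g(G) = sqrt(2*G) = sqrt(2)*sqrt(G))
g(157) - 36339 = sqrt(2)*sqrt(157) - 36339 = sqrt(314) - 36339 = -36339 + sqrt(314)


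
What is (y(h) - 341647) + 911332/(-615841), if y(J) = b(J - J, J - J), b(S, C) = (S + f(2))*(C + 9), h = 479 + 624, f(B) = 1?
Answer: -210395598890/615841 ≈ -3.4164e+5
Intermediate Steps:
h = 1103
b(S, C) = (1 + S)*(9 + C) (b(S, C) = (S + 1)*(C + 9) = (1 + S)*(9 + C))
y(J) = 9 (y(J) = 9 + (J - J) + 9*(J - J) + (J - J)*(J - J) = 9 + 0 + 9*0 + 0*0 = 9 + 0 + 0 + 0 = 9)
(y(h) - 341647) + 911332/(-615841) = (9 - 341647) + 911332/(-615841) = -341638 + 911332*(-1/615841) = -341638 - 911332/615841 = -210395598890/615841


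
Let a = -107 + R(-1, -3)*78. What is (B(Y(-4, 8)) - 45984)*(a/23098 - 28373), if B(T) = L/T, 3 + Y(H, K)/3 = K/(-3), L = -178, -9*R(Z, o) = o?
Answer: 256098161367125/196333 ≈ 1.3044e+9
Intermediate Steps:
R(Z, o) = -o/9
Y(H, K) = -9 - K (Y(H, K) = -9 + 3*(K/(-3)) = -9 + 3*(K*(-1/3)) = -9 + 3*(-K/3) = -9 - K)
a = -81 (a = -107 - 1/9*(-3)*78 = -107 + (1/3)*78 = -107 + 26 = -81)
B(T) = -178/T
(B(Y(-4, 8)) - 45984)*(a/23098 - 28373) = (-178/(-9 - 1*8) - 45984)*(-81/23098 - 28373) = (-178/(-9 - 8) - 45984)*(-81*1/23098 - 28373) = (-178/(-17) - 45984)*(-81/23098 - 28373) = (-178*(-1/17) - 45984)*(-655359635/23098) = (178/17 - 45984)*(-655359635/23098) = -781550/17*(-655359635/23098) = 256098161367125/196333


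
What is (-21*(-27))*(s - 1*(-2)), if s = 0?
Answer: 1134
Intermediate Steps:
(-21*(-27))*(s - 1*(-2)) = (-21*(-27))*(0 - 1*(-2)) = 567*(0 + 2) = 567*2 = 1134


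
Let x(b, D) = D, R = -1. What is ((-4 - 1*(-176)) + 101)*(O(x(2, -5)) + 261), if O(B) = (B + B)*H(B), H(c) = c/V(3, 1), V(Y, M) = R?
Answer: 57603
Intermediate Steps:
V(Y, M) = -1
H(c) = -c (H(c) = c/(-1) = c*(-1) = -c)
O(B) = -2*B² (O(B) = (B + B)*(-B) = (2*B)*(-B) = -2*B²)
((-4 - 1*(-176)) + 101)*(O(x(2, -5)) + 261) = ((-4 - 1*(-176)) + 101)*(-2*(-5)² + 261) = ((-4 + 176) + 101)*(-2*25 + 261) = (172 + 101)*(-50 + 261) = 273*211 = 57603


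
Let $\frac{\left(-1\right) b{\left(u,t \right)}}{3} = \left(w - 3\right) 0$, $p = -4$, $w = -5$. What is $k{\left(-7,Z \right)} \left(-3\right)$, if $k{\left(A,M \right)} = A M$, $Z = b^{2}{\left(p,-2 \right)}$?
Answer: $0$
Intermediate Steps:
$b{\left(u,t \right)} = 0$ ($b{\left(u,t \right)} = - 3 \left(-5 - 3\right) 0 = - 3 \left(\left(-8\right) 0\right) = \left(-3\right) 0 = 0$)
$Z = 0$ ($Z = 0^{2} = 0$)
$k{\left(-7,Z \right)} \left(-3\right) = \left(-7\right) 0 \left(-3\right) = 0 \left(-3\right) = 0$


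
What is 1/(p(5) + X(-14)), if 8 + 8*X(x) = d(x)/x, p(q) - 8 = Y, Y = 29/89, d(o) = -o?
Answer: 712/5127 ≈ 0.13887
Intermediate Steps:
Y = 29/89 (Y = 29*(1/89) = 29/89 ≈ 0.32584)
p(q) = 741/89 (p(q) = 8 + 29/89 = 741/89)
X(x) = -9/8 (X(x) = -1 + ((-x)/x)/8 = -1 + (⅛)*(-1) = -1 - ⅛ = -9/8)
1/(p(5) + X(-14)) = 1/(741/89 - 9/8) = 1/(5127/712) = 712/5127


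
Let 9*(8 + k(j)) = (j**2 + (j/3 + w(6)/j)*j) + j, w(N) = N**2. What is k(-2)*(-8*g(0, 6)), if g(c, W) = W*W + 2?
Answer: 29792/27 ≈ 1103.4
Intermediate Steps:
g(c, W) = 2 + W**2 (g(c, W) = W**2 + 2 = 2 + W**2)
k(j) = -8 + j/9 + j**2/9 + j*(36/j + j/3)/9 (k(j) = -8 + ((j**2 + (j/3 + 6**2/j)*j) + j)/9 = -8 + ((j**2 + (j*(1/3) + 36/j)*j) + j)/9 = -8 + ((j**2 + (j/3 + 36/j)*j) + j)/9 = -8 + ((j**2 + (36/j + j/3)*j) + j)/9 = -8 + ((j**2 + j*(36/j + j/3)) + j)/9 = -8 + (j + j**2 + j*(36/j + j/3))/9 = -8 + (j/9 + j**2/9 + j*(36/j + j/3)/9) = -8 + j/9 + j**2/9 + j*(36/j + j/3)/9)
k(-2)*(-8*g(0, 6)) = (-4 + (1/9)*(-2) + (4/27)*(-2)**2)*(-8*(2 + 6**2)) = (-4 - 2/9 + (4/27)*4)*(-8*(2 + 36)) = (-4 - 2/9 + 16/27)*(-8*38) = -98/27*(-304) = 29792/27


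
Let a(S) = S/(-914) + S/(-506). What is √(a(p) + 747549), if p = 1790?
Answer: √9993322762849459/115621 ≈ 864.61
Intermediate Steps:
a(S) = -355*S/115621 (a(S) = S*(-1/914) + S*(-1/506) = -S/914 - S/506 = -355*S/115621)
√(a(p) + 747549) = √(-355/115621*1790 + 747549) = √(-635450/115621 + 747549) = √(86431727479/115621) = √9993322762849459/115621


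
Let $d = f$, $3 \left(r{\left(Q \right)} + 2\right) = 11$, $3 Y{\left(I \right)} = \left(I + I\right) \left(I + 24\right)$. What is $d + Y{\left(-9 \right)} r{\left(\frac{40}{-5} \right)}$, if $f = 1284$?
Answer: $1134$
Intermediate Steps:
$Y{\left(I \right)} = \frac{2 I \left(24 + I\right)}{3}$ ($Y{\left(I \right)} = \frac{\left(I + I\right) \left(I + 24\right)}{3} = \frac{2 I \left(24 + I\right)}{3}$)
$r{\left(Q \right)} = \frac{5}{3}$ ($r{\left(Q \right)} = -2 + \frac{1}{3} \cdot 11 = -2 + \frac{11}{3} = \frac{5}{3}$)
$d = 1284$
$d + Y{\left(-9 \right)} r{\left(\frac{40}{-5} \right)} = 1284 + \frac{2}{3} \left(-9\right) \left(24 - 9\right) \frac{5}{3} = 1284 + \frac{2}{3} \left(-9\right) 15 \cdot \frac{5}{3} = 1284 - 150 = 1134$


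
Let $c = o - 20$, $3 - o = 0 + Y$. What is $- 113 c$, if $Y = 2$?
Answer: $2147$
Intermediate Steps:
$o = 1$ ($o = 3 - \left(0 + 2\right) = 3 - 2 = 1$)
$c = -19$ ($c = 1 - 20 = -19$)
$- 113 c = \left(-113\right) \left(-19\right) = 2147$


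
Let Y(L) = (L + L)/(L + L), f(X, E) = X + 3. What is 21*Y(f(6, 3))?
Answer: 21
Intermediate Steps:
f(X, E) = 3 + X
Y(L) = 1 (Y(L) = (2*L)/((2*L)) = (2*L)*(1/(2*L)) = 1)
21*Y(f(6, 3)) = 21*1 = 21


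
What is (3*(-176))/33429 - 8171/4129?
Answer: -8343287/4182677 ≈ -1.9947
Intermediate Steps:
(3*(-176))/33429 - 8171/4129 = -528*1/33429 - 8171*1/4129 = -16/1013 - 8171/4129 = -8343287/4182677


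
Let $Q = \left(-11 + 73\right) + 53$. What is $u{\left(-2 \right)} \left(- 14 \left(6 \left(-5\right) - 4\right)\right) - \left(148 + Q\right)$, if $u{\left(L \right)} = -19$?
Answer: $-9307$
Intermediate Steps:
$Q = 115$ ($Q = 62 + 53 = 115$)
$u{\left(-2 \right)} \left(- 14 \left(6 \left(-5\right) - 4\right)\right) - \left(148 + Q\right) = - 19 \left(- 14 \left(6 \left(-5\right) - 4\right)\right) - 263 = - 19 \left(- 14 \left(-30 - 4\right)\right) - 263 = - 19 \left(\left(-14\right) \left(-34\right)\right) - 263 = \left(-19\right) 476 - 263 = -9044 - 263 = -9307$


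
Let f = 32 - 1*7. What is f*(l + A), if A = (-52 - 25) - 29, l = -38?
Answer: -3600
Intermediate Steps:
A = -106 (A = -77 - 29 = -106)
f = 25 (f = 32 - 7 = 25)
f*(l + A) = 25*(-38 - 106) = 25*(-144) = -3600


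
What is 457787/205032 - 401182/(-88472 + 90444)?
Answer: -20338097965/101080776 ≈ -201.21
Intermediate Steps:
457787/205032 - 401182/(-88472 + 90444) = 457787*(1/205032) - 401182/1972 = 457787/205032 - 401182*1/1972 = 457787/205032 - 200591/986 = -20338097965/101080776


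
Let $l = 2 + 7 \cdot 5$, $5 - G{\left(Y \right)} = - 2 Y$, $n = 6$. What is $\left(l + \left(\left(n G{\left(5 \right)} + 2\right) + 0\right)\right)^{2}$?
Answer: $16641$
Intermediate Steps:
$G{\left(Y \right)} = 5 + 2 Y$ ($G{\left(Y \right)} = 5 - - 2 Y = 5 + 2 Y$)
$l = 37$ ($l = 2 + 35 = 37$)
$\left(l + \left(\left(n G{\left(5 \right)} + 2\right) + 0\right)\right)^{2} = \left(37 + \left(\left(6 \left(5 + 2 \cdot 5\right) + 2\right) + 0\right)\right)^{2} = \left(37 + \left(\left(6 \left(5 + 10\right) + 2\right) + 0\right)\right)^{2} = \left(37 + \left(\left(6 \cdot 15 + 2\right) + 0\right)\right)^{2} = \left(37 + \left(\left(90 + 2\right) + 0\right)\right)^{2} = \left(37 + \left(92 + 0\right)\right)^{2} = \left(37 + 92\right)^{2} = 129^{2} = 16641$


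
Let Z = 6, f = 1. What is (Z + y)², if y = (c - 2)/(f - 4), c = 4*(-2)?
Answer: 784/9 ≈ 87.111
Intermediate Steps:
c = -8
y = 10/3 (y = (-8 - 2)/(1 - 4) = -10/(-3) = -10*(-⅓) = 10/3 ≈ 3.3333)
(Z + y)² = (6 + 10/3)² = (28/3)² = 784/9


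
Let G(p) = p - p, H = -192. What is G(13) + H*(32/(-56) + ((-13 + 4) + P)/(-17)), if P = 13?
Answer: 18432/119 ≈ 154.89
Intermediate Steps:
G(p) = 0
G(13) + H*(32/(-56) + ((-13 + 4) + P)/(-17)) = 0 - 192*(32/(-56) + ((-13 + 4) + 13)/(-17)) = 0 - 192*(32*(-1/56) + (-9 + 13)*(-1/17)) = 0 - 192*(-4/7 + 4*(-1/17)) = 0 - 192*(-4/7 - 4/17) = 0 - 192*(-96/119) = 0 + 18432/119 = 18432/119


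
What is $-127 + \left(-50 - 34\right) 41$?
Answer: $-3571$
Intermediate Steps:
$-127 + \left(-50 - 34\right) 41 = -127 - 3444 = -3571$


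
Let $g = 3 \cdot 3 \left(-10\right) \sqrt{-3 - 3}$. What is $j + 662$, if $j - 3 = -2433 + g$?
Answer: $-1768 - 90 i \sqrt{6} \approx -1768.0 - 220.45 i$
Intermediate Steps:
$g = - 90 i \sqrt{6}$ ($g = 9 \left(-10\right) \sqrt{-6} = - 90 i \sqrt{6} \approx - 220.45 i$)
$j = -2430 - 90 i \sqrt{6}$ ($j = 3 - \left(2433 + 90 i \sqrt{6}\right) = -2430 - 90 i \sqrt{6} \approx -2430.0 - 220.45 i$)
$j + 662 = \left(-2430 - 90 i \sqrt{6}\right) + 662 = -1768 - 90 i \sqrt{6}$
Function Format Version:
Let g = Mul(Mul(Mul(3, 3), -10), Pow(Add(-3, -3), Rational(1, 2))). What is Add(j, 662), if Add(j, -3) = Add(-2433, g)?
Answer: Add(-1768, Mul(-90, I, Pow(6, Rational(1, 2)))) ≈ Add(-1768.0, Mul(-220.45, I))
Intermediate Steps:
g = Mul(-90, I, Pow(6, Rational(1, 2))) (g = Mul(Mul(9, -10), Pow(-6, Rational(1, 2))) = Mul(-90, Mul(I, Pow(6, Rational(1, 2)))) = Mul(-90, I, Pow(6, Rational(1, 2))) ≈ Mul(-220.45, I))
j = Add(-2430, Mul(-90, I, Pow(6, Rational(1, 2)))) (j = Add(3, Add(-2433, Mul(-90, I, Pow(6, Rational(1, 2))))) = Add(-2430, Mul(-90, I, Pow(6, Rational(1, 2)))) ≈ Add(-2430.0, Mul(-220.45, I)))
Add(j, 662) = Add(Add(-2430, Mul(-90, I, Pow(6, Rational(1, 2)))), 662) = Add(-1768, Mul(-90, I, Pow(6, Rational(1, 2))))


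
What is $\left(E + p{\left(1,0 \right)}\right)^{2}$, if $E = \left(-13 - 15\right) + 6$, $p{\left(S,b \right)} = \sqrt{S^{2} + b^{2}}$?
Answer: $441$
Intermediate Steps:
$E = -22$ ($E = -28 + 6 = -22$)
$\left(E + p{\left(1,0 \right)}\right)^{2} = \left(-22 + \sqrt{1^{2} + 0^{2}}\right)^{2} = \left(-22 + \sqrt{1 + 0}\right)^{2} = \left(-22 + \sqrt{1}\right)^{2} = \left(-22 + 1\right)^{2} = \left(-21\right)^{2} = 441$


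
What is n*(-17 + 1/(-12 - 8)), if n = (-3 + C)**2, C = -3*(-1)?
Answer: 0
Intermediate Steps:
C = 3
n = 0 (n = (-3 + 3)**2 = 0**2 = 0)
n*(-17 + 1/(-12 - 8)) = 0*(-17 + 1/(-12 - 8)) = 0*(-17 + 1/(-20)) = 0*(-17 - 1/20) = 0*(-341/20) = 0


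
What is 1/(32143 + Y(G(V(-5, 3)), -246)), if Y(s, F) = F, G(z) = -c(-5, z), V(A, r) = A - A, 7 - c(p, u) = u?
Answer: 1/31897 ≈ 3.1351e-5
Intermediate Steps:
c(p, u) = 7 - u
V(A, r) = 0
G(z) = -7 + z (G(z) = -(7 - z) = -7 + z)
1/(32143 + Y(G(V(-5, 3)), -246)) = 1/(32143 - 246) = 1/31897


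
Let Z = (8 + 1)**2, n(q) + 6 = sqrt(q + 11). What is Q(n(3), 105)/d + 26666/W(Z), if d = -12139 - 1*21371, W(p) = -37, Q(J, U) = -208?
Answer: -446784982/619935 ≈ -720.70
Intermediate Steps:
n(q) = -6 + sqrt(11 + q) (n(q) = -6 + sqrt(q + 11) = -6 + sqrt(11 + q))
Z = 81 (Z = 9**2 = 81)
d = -33510 (d = -12139 - 21371 = -33510)
Q(n(3), 105)/d + 26666/W(Z) = -208/(-33510) + 26666/(-37) = -208*(-1/33510) + 26666*(-1/37) = 104/16755 - 26666/37 = -446784982/619935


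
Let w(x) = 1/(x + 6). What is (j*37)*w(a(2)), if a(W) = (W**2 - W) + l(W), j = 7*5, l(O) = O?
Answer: 259/2 ≈ 129.50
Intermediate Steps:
j = 35
a(W) = W**2 (a(W) = (W**2 - W) + W = W**2)
w(x) = 1/(6 + x)
(j*37)*w(a(2)) = (35*37)/(6 + 2**2) = 1295/(6 + 4) = 1295/10 = 1295*(1/10) = 259/2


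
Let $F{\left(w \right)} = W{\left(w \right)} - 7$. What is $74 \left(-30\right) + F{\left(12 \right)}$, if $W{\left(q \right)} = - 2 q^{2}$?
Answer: $-2515$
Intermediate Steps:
$F{\left(w \right)} = -7 - 2 w^{2}$ ($F{\left(w \right)} = - 2 w^{2} - 7 = -7 - 2 w^{2}$)
$74 \left(-30\right) + F{\left(12 \right)} = 74 \left(-30\right) - \left(7 + 2 \cdot 12^{2}\right) = -2220 - 295 = -2515$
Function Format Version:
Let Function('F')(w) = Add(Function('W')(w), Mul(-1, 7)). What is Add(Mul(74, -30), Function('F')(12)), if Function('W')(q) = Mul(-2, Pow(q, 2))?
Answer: -2515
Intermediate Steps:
Function('F')(w) = Add(-7, Mul(-2, Pow(w, 2))) (Function('F')(w) = Add(Mul(-2, Pow(w, 2)), Mul(-1, 7)) = Add(Mul(-2, Pow(w, 2)), -7) = Add(-7, Mul(-2, Pow(w, 2))))
Add(Mul(74, -30), Function('F')(12)) = Add(Mul(74, -30), Add(-7, Mul(-2, Pow(12, 2)))) = Add(-2220, Add(-7, Mul(-2, 144))) = Add(-2220, Add(-7, -288)) = Add(-2220, -295) = -2515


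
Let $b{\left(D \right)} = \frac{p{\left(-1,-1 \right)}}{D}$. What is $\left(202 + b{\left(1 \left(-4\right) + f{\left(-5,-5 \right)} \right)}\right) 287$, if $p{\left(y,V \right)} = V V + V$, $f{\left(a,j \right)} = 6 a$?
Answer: $57974$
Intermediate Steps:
$p{\left(y,V \right)} = V + V^{2}$ ($p{\left(y,V \right)} = V^{2} + V = V + V^{2}$)
$b{\left(D \right)} = 0$ ($b{\left(D \right)} = \frac{\left(-1\right) \left(1 - 1\right)}{D} = \frac{\left(-1\right) 0}{D} = \frac{0}{D} = 0$)
$\left(202 + b{\left(1 \left(-4\right) + f{\left(-5,-5 \right)} \right)}\right) 287 = \left(202 + 0\right) 287 = 202 \cdot 287 = 57974$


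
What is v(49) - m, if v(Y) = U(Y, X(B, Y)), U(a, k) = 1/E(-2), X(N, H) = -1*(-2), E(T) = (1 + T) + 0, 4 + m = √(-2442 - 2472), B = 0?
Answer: 3 - 3*I*√546 ≈ 3.0 - 70.1*I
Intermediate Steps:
m = -4 + 3*I*√546 (m = -4 + √(-2442 - 2472) = -4 + √(-4914) = -4 + 3*I*√546 ≈ -4.0 + 70.1*I)
E(T) = 1 + T
X(N, H) = 2
U(a, k) = -1 (U(a, k) = 1/(1 - 2) = 1/(-1) = -1)
v(Y) = -1
v(49) - m = -1 - (-4 + 3*I*√546) = -1 + (4 - 3*I*√546) = 3 - 3*I*√546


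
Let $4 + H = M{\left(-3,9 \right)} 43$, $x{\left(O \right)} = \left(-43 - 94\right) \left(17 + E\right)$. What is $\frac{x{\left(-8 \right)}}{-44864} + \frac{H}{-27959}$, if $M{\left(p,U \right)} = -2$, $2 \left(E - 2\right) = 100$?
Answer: $\frac{268334187}{1254352576} \approx 0.21392$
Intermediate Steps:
$E = 52$ ($E = 2 + \frac{1}{2} \cdot 100 = 2 + 50 = 52$)
$x{\left(O \right)} = -9453$ ($x{\left(O \right)} = \left(-43 - 94\right) \left(17 + 52\right) = \left(-137\right) 69 = -9453$)
$H = -90$ ($H = -4 - 86 = -90$)
$\frac{x{\left(-8 \right)}}{-44864} + \frac{H}{-27959} = - \frac{9453}{-44864} - \frac{90}{-27959} = \left(-9453\right) \left(- \frac{1}{44864}\right) - - \frac{90}{27959} = \frac{9453}{44864} + \frac{90}{27959} = \frac{268334187}{1254352576}$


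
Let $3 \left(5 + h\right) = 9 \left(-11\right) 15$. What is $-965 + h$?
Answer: $-1465$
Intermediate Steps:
$h = -500$ ($h = -5 + \frac{9 \left(-11\right) 15}{3} = -5 + \frac{\left(-99\right) 15}{3} = -5 + \frac{1}{3} \left(-1485\right) = -5 - 495 = -500$)
$-965 + h = -965 - 500 = -1465$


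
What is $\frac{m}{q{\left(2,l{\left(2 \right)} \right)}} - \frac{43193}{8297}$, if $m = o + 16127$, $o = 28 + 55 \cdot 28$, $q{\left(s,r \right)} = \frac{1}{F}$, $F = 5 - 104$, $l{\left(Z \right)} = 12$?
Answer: $- \frac{14534769278}{8297} \approx -1.7518 \cdot 10^{6}$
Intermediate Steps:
$F = -99$ ($F = 5 - 104 = -99$)
$q{\left(s,r \right)} = - \frac{1}{99}$ ($q{\left(s,r \right)} = \frac{1}{-99} = - \frac{1}{99}$)
$o = 1568$ ($o = 28 + 1540 = 1568$)
$m = 17695$ ($m = 1568 + 16127 = 17695$)
$\frac{m}{q{\left(2,l{\left(2 \right)} \right)}} - \frac{43193}{8297} = \frac{17695}{- \frac{1}{99}} - \frac{43193}{8297} = 17695 \left(-99\right) - \frac{43193}{8297} = -1751805 - \frac{43193}{8297} = - \frac{14534769278}{8297}$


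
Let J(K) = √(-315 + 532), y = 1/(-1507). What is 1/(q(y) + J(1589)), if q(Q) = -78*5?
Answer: -390/151883 - √217/151883 ≈ -0.0026648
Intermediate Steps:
y = -1/1507 ≈ -0.00066357
J(K) = √217
q(Q) = -390
1/(q(y) + J(1589)) = 1/(-390 + √217)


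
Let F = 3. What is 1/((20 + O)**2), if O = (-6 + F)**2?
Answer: 1/841 ≈ 0.0011891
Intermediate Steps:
O = 9 (O = (-6 + 3)**2 = (-3)**2 = 9)
1/((20 + O)**2) = 1/((20 + 9)**2) = 1/(29**2) = 1/841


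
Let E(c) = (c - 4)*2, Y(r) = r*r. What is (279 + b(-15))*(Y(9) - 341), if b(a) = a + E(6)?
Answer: -69680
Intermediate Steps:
Y(r) = r²
E(c) = -8 + 2*c (E(c) = (-4 + c)*2 = -8 + 2*c)
b(a) = 4 + a (b(a) = a + (-8 + 2*6) = a + (-8 + 12) = a + 4 = 4 + a)
(279 + b(-15))*(Y(9) - 341) = (279 + (4 - 15))*(9² - 341) = (279 - 11)*(81 - 341) = 268*(-260) = -69680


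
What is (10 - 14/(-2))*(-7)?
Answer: -119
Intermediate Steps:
(10 - 14/(-2))*(-7) = (10 - 14*(-½))*(-7) = (10 + 7)*(-7) = 17*(-7) = -119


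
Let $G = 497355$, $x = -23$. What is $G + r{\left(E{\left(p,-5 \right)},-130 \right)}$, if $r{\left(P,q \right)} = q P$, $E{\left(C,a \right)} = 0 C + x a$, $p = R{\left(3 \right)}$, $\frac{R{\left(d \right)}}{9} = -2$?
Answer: $482405$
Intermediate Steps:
$R{\left(d \right)} = -18$ ($R{\left(d \right)} = 9 \left(-2\right) = -18$)
$p = -18$
$E{\left(C,a \right)} = - 23 a$ ($E{\left(C,a \right)} = 0 C - 23 a = 0 - 23 a = - 23 a$)
$r{\left(P,q \right)} = P q$
$G + r{\left(E{\left(p,-5 \right)},-130 \right)} = 497355 + \left(-23\right) \left(-5\right) \left(-130\right) = 497355 + 115 \left(-130\right) = 497355 - 14950 = 482405$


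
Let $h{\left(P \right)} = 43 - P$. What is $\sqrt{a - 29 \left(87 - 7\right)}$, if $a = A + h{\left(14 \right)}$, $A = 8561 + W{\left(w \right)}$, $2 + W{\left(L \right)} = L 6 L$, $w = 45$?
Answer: $\sqrt{18418} \approx 135.71$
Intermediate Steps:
$W{\left(L \right)} = -2 + 6 L^{2}$ ($W{\left(L \right)} = -2 + L 6 L = -2 + 6 L L = -2 + 6 L^{2}$)
$A = 20709$ ($A = 8561 - \left(2 - 6 \cdot 45^{2}\right) = 8561 + \left(-2 + 6 \cdot 2025\right) = 8561 + \left(-2 + 12150\right) = 8561 + 12148 = 20709$)
$a = 20738$ ($a = 20709 + \left(43 - 14\right) = 20709 + 29 = 20738$)
$\sqrt{a - 29 \left(87 - 7\right)} = \sqrt{20738 - 29 \left(87 - 7\right)} = \sqrt{20738 - 2320} = \sqrt{18418}$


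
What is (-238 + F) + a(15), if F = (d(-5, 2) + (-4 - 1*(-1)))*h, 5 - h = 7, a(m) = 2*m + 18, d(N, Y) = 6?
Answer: -196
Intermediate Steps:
a(m) = 18 + 2*m
h = -2 (h = 5 - 1*7 = 5 - 7 = -2)
F = -6 (F = (6 + (-4 - 1*(-1)))*(-2) = (6 + (-4 + 1))*(-2) = (6 - 3)*(-2) = 3*(-2) = -6)
(-238 + F) + a(15) = (-238 - 6) + (18 + 2*15) = -244 + (18 + 30) = -244 + 48 = -196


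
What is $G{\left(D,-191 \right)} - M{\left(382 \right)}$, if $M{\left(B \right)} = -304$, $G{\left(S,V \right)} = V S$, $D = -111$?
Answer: $21505$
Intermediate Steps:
$G{\left(S,V \right)} = S V$
$G{\left(D,-191 \right)} - M{\left(382 \right)} = \left(-111\right) \left(-191\right) - -304 = 21201 + 304 = 21505$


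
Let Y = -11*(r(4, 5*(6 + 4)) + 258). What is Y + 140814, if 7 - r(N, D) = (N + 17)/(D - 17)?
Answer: 137906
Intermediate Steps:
r(N, D) = 7 - (17 + N)/(-17 + D) (r(N, D) = 7 - (N + 17)/(D - 17) = 7 - (17 + N)/(-17 + D))
Y = -2908 (Y = -11*((-136 - 1*4 + 7*(5*(6 + 4)))/(-17 + 5*(6 + 4)) + 258) = -11*((-136 - 4 + 7*(5*10))/(-17 + 5*10) + 258) = -11*((-136 - 4 + 7*50)/(-17 + 50) + 258) = -11*((-136 - 4 + 350)/33 + 258) = -11*((1/33)*210 + 258) = -11*(70/11 + 258) = -11*2908/11 = -2908)
Y + 140814 = -2908 + 140814 = 137906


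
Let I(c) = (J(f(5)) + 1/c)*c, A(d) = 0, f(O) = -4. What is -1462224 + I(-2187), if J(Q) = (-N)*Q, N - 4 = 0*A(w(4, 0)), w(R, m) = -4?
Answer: -1497215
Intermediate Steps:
N = 4 (N = 4 + 0*0 = 4 + 0 = 4)
J(Q) = -4*Q (J(Q) = (-1*4)*Q = -4*Q)
I(c) = c*(16 + 1/c) (I(c) = (-4*(-4) + 1/c)*c = (16 + 1/c)*c = c*(16 + 1/c))
-1462224 + I(-2187) = -1462224 + (1 + 16*(-2187)) = -1462224 + (1 - 34992) = -1462224 - 34991 = -1497215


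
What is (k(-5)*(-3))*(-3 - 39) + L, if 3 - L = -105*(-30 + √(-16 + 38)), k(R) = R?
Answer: -3777 + 105*√22 ≈ -3284.5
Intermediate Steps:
L = -3147 + 105*√22 (L = 3 - (-105)*(-30 + √(-16 + 38)) = 3 - (-105)*(-30 + √22) = 3 - (3150 - 105*√22) = 3 + (-3150 + 105*√22) = -3147 + 105*√22 ≈ -2654.5)
(k(-5)*(-3))*(-3 - 39) + L = (-5*(-3))*(-3 - 39) + (-3147 + 105*√22) = 15*(-42) + (-3147 + 105*√22) = -630 + (-3147 + 105*√22) = -3777 + 105*√22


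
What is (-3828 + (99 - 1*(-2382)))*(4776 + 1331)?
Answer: -8226129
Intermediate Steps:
(-3828 + (99 - 1*(-2382)))*(4776 + 1331) = (-3828 + (99 + 2382))*6107 = (-3828 + 2481)*6107 = -1347*6107 = -8226129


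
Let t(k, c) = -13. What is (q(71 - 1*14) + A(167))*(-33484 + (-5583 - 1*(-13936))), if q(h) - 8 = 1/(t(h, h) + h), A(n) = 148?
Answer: -172524315/44 ≈ -3.9210e+6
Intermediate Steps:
q(h) = 8 + 1/(-13 + h)
(q(71 - 1*14) + A(167))*(-33484 + (-5583 - 1*(-13936))) = ((-103 + 8*(71 - 1*14))/(-13 + (71 - 1*14)) + 148)*(-33484 + (-5583 - 1*(-13936))) = ((-103 + 8*(71 - 14))/(-13 + (71 - 14)) + 148)*(-33484 + (-5583 + 13936)) = ((-103 + 8*57)/(-13 + 57) + 148)*(-33484 + 8353) = ((-103 + 456)/44 + 148)*(-25131) = ((1/44)*353 + 148)*(-25131) = (353/44 + 148)*(-25131) = (6865/44)*(-25131) = -172524315/44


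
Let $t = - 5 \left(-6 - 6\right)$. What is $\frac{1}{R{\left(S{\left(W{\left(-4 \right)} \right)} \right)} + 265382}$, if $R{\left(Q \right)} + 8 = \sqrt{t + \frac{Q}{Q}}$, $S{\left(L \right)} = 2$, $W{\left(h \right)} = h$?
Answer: $\frac{265374}{70423359815} - \frac{\sqrt{61}}{70423359815} \approx 3.7682 \cdot 10^{-6}$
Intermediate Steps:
$t = 60$ ($t = \left(-5\right) \left(-12\right) = 60$)
$R{\left(Q \right)} = -8 + \sqrt{61}$ ($R{\left(Q \right)} = -8 + \sqrt{60 + \frac{Q}{Q}} = -8 + \sqrt{60 + 1} = -8 + \sqrt{61}$)
$\frac{1}{R{\left(S{\left(W{\left(-4 \right)} \right)} \right)} + 265382} = \frac{1}{\left(-8 + \sqrt{61}\right) + 265382} = \frac{1}{265374 + \sqrt{61}}$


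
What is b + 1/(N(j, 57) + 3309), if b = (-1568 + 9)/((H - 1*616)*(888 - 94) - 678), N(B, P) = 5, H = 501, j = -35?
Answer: 2629257/152424116 ≈ 0.017250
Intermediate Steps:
b = 1559/91988 (b = (-1568 + 9)/((501 - 1*616)*(888 - 94) - 678) = -1559/((501 - 616)*794 - 678) = -1559/(-115*794 - 678) = -1559/(-91310 - 678) = -1559/(-91988) = -1559*(-1/91988) = 1559/91988 ≈ 0.016948)
b + 1/(N(j, 57) + 3309) = 1559/91988 + 1/(5 + 3309) = 1559/91988 + 1/3314 = 2629257/152424116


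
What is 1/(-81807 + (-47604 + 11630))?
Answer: -1/117781 ≈ -8.4903e-6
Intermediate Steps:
1/(-81807 + (-47604 + 11630)) = 1/(-81807 - 35974) = 1/(-117781) = -1/117781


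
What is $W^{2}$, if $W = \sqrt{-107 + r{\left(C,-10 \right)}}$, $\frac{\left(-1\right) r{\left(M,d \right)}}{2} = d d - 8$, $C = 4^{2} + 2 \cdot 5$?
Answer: $-291$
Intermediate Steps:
$C = 26$ ($C = 16 + 10 = 26$)
$r{\left(M,d \right)} = 16 - 2 d^{2}$ ($r{\left(M,d \right)} = - 2 \left(d d - 8\right) = - 2 \left(d^{2} - 8\right) = - 2 \left(-8 + d^{2}\right) = 16 - 2 d^{2}$)
$W = i \sqrt{291}$ ($W = \sqrt{-107 + \left(16 - 2 \left(-10\right)^{2}\right)} = \sqrt{-107 + \left(16 - 200\right)} = \sqrt{-107 - 184} = \sqrt{-291} = i \sqrt{291} \approx 17.059 i$)
$W^{2} = \left(i \sqrt{291}\right)^{2} = -291$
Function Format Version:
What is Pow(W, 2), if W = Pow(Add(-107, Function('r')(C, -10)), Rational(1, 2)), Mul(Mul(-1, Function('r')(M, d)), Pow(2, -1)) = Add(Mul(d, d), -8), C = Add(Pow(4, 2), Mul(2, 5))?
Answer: -291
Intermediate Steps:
C = 26 (C = Add(16, 10) = 26)
Function('r')(M, d) = Add(16, Mul(-2, Pow(d, 2))) (Function('r')(M, d) = Mul(-2, Add(Mul(d, d), -8)) = Mul(-2, Add(Pow(d, 2), -8)) = Mul(-2, Add(-8, Pow(d, 2))) = Add(16, Mul(-2, Pow(d, 2))))
W = Mul(I, Pow(291, Rational(1, 2))) (W = Pow(Add(-107, Add(16, Mul(-2, Pow(-10, 2)))), Rational(1, 2)) = Pow(Add(-107, Add(16, Mul(-2, 100))), Rational(1, 2)) = Pow(Add(-107, Add(16, -200)), Rational(1, 2)) = Pow(Add(-107, -184), Rational(1, 2)) = Pow(-291, Rational(1, 2)) = Mul(I, Pow(291, Rational(1, 2))) ≈ Mul(17.059, I))
Pow(W, 2) = Pow(Mul(I, Pow(291, Rational(1, 2))), 2) = -291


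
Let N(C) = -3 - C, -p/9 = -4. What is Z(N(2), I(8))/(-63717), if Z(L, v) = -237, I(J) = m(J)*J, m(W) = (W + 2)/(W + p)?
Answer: 79/21239 ≈ 0.0037196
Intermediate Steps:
p = 36 (p = -9*(-4) = 36)
m(W) = (2 + W)/(36 + W) (m(W) = (W + 2)/(W + 36) = (2 + W)/(36 + W))
I(J) = J*(2 + J)/(36 + J) (I(J) = ((2 + J)/(36 + J))*J = J*(2 + J)/(36 + J))
Z(N(2), I(8))/(-63717) = -237/(-63717) = -237*(-1/63717) = 79/21239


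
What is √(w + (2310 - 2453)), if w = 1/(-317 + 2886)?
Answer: I*√943763254/2569 ≈ 11.958*I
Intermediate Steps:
w = 1/2569 ≈ 0.00038926
√(w + (2310 - 2453)) = √(1/2569 + (2310 - 2453)) = √(1/2569 - 143) = √(-367366/2569) = I*√943763254/2569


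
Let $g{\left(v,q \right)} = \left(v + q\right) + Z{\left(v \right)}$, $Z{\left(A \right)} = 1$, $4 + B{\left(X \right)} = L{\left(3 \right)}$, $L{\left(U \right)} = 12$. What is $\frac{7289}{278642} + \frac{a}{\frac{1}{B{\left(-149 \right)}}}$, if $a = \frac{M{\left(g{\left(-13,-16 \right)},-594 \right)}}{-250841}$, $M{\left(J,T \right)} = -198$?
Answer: $\frac{2269748977}{69894837922} \approx 0.032474$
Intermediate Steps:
$B{\left(X \right)} = 8$ ($B{\left(X \right)} = -4 + 12 = 8$)
$g{\left(v,q \right)} = 1 + q + v$ ($g{\left(v,q \right)} = \left(v + q\right) + 1 = \left(q + v\right) + 1 = 1 + q + v$)
$a = \frac{198}{250841}$ ($a = - \frac{198}{-250841} = \left(-198\right) \left(- \frac{1}{250841}\right) = \frac{198}{250841} \approx 0.00078934$)
$\frac{7289}{278642} + \frac{a}{\frac{1}{B{\left(-149 \right)}}} = \frac{7289}{278642} + \frac{198}{250841 \cdot \frac{1}{8}} = 7289 \cdot \frac{1}{278642} + \frac{198 \frac{1}{\frac{1}{8}}}{250841} = \frac{7289}{278642} + \frac{198}{250841} \cdot 8 = \frac{7289}{278642} + \frac{1584}{250841} = \frac{2269748977}{69894837922}$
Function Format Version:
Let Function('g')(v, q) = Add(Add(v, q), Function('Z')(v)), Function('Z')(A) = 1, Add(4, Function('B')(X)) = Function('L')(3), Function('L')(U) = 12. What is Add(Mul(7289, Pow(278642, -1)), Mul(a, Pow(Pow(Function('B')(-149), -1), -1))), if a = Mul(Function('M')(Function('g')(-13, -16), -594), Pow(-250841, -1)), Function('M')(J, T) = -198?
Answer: Rational(2269748977, 69894837922) ≈ 0.032474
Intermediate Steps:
Function('B')(X) = 8 (Function('B')(X) = Add(-4, 12) = 8)
Function('g')(v, q) = Add(1, q, v) (Function('g')(v, q) = Add(Add(v, q), 1) = Add(Add(q, v), 1) = Add(1, q, v))
a = Rational(198, 250841) (a = Mul(-198, Pow(-250841, -1)) = Mul(-198, Rational(-1, 250841)) = Rational(198, 250841) ≈ 0.00078934)
Add(Mul(7289, Pow(278642, -1)), Mul(a, Pow(Pow(Function('B')(-149), -1), -1))) = Add(Mul(7289, Pow(278642, -1)), Mul(Rational(198, 250841), Pow(Pow(8, -1), -1))) = Add(Mul(7289, Rational(1, 278642)), Mul(Rational(198, 250841), Pow(Rational(1, 8), -1))) = Add(Rational(7289, 278642), Mul(Rational(198, 250841), 8)) = Add(Rational(7289, 278642), Rational(1584, 250841)) = Rational(2269748977, 69894837922)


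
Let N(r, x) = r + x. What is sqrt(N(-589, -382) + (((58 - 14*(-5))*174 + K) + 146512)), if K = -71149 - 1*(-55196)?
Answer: 2*sqrt(37965) ≈ 389.69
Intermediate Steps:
K = -15953 (K = -71149 + 55196 = -15953)
sqrt(N(-589, -382) + (((58 - 14*(-5))*174 + K) + 146512)) = sqrt((-589 - 382) + (((58 - 14*(-5))*174 - 15953) + 146512)) = sqrt(-971 + (((58 + 70)*174 - 15953) + 146512)) = sqrt(-971 + ((128*174 - 15953) + 146512)) = sqrt(-971 + ((22272 - 15953) + 146512)) = sqrt(-971 + (6319 + 146512)) = sqrt(-971 + 152831) = sqrt(151860) = 2*sqrt(37965)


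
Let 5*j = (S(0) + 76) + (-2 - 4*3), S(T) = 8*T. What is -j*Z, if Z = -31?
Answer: 1922/5 ≈ 384.40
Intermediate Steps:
j = 62/5 (j = ((8*0 + 76) + (-2 - 4*3))/5 = ((0 + 76) + (-2 - 12))/5 = (76 - 14)/5 = (⅕)*62 = 62/5 ≈ 12.400)
-j*Z = -62*(-31)/5 = -1*(-1922/5) = 1922/5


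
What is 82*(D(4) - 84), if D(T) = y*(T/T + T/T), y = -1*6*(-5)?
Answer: -1968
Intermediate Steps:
y = 30 (y = -6*(-5) = 30)
D(T) = 60 (D(T) = 30*(T/T + T/T) = 30*(1 + 1) = 30*2 = 60)
82*(D(4) - 84) = 82*(60 - 84) = 82*(-24) = -1968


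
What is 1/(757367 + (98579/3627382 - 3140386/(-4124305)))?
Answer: 14960429719510/11330547573325642217 ≈ 1.3204e-6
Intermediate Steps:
1/(757367 + (98579/3627382 - 3140386/(-4124305))) = 1/(757367 + (98579*(1/3627382) - 3140386*(-1/4124305))) = 1/(757367 + (98579/3627382 + 3140386/4124305)) = 1/(757367 + 11797949512047/14960429719510) = 1/(11330547573325642217/14960429719510) = 14960429719510/11330547573325642217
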